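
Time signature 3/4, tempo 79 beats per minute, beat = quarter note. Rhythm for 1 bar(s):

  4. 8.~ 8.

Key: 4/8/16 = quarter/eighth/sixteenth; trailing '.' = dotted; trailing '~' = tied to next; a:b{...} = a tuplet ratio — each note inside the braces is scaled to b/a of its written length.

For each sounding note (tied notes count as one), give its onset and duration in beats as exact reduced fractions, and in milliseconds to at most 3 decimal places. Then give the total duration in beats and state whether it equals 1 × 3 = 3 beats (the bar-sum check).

1) 0.0ms=0b +1139.241ms=3/2b
2) 1139.241ms=3/2b +1139.241ms=3/2b
Σ=3b of 3 (79bpm 3/4) — PASS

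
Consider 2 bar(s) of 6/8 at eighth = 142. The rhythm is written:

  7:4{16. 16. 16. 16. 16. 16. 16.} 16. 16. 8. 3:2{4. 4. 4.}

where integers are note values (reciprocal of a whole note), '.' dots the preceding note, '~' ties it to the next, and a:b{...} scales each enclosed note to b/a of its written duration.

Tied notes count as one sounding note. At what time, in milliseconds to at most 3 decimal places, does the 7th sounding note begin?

note 7 onset = 18/7b = 1086.519ms

1. 0.0ms @ 0 + 181.087ms (3/7)
2. 181.087ms @ 3/7 + 181.087ms (3/7)
3. 362.173ms @ 6/7 + 181.087ms (3/7)
4. 543.26ms @ 9/7 + 181.087ms (3/7)
5. 724.346ms @ 12/7 + 181.087ms (3/7)
6. 905.433ms @ 15/7 + 181.087ms (3/7)
7. 1086.519ms @ 18/7 + 181.087ms (3/7)
8. 1267.606ms @ 3 + 316.901ms (3/4)
9. 1584.507ms @ 15/4 + 316.901ms (3/4)
10. 1901.408ms @ 9/2 + 633.803ms (3/2)
11. 2535.211ms @ 6 + 845.07ms (2)
12. 3380.282ms @ 8 + 845.07ms (2)
13. 4225.352ms @ 10 + 845.07ms (2)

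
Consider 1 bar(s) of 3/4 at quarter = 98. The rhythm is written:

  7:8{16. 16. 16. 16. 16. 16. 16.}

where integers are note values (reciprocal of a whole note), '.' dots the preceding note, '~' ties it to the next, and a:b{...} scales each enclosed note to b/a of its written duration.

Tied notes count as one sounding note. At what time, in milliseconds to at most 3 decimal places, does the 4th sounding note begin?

1. 0.0ms @ 0 + 262.391ms (3/7)
2. 262.391ms @ 3/7 + 262.391ms (3/7)
3. 524.781ms @ 6/7 + 262.391ms (3/7)
4. 787.172ms @ 9/7 + 262.391ms (3/7)
5. 1049.563ms @ 12/7 + 262.391ms (3/7)
6. 1311.953ms @ 15/7 + 262.391ms (3/7)
7. 1574.344ms @ 18/7 + 262.391ms (3/7)

note 4 onset = 9/7b = 787.172ms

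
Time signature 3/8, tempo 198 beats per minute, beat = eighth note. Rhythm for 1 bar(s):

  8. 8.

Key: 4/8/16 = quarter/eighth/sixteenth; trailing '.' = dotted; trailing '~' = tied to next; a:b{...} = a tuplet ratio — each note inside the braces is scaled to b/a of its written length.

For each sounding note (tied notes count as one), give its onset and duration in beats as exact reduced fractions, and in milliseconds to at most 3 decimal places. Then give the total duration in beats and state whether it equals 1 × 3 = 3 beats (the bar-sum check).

1) 0.0ms=0b +454.545ms=3/2b
2) 454.545ms=3/2b +454.545ms=3/2b
Σ=3b of 3 (198bpm 3/8) — PASS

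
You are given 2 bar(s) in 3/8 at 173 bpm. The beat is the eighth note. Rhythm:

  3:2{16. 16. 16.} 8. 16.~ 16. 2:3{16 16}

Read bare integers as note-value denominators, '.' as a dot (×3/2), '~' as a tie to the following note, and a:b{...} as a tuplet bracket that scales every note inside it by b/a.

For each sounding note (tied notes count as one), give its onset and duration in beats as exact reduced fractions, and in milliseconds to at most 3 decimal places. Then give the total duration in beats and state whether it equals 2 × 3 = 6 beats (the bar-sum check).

1) 0.0ms=0b +173.41ms=1/2b
2) 173.41ms=1/2b +173.41ms=1/2b
3) 346.821ms=1b +173.41ms=1/2b
4) 520.231ms=3/2b +520.231ms=3/2b
5) 1040.462ms=3b +520.231ms=3/2b
6) 1560.694ms=9/2b +260.116ms=3/4b
7) 1820.809ms=21/4b +260.116ms=3/4b
Σ=6b of 6 (173bpm 3/8) — PASS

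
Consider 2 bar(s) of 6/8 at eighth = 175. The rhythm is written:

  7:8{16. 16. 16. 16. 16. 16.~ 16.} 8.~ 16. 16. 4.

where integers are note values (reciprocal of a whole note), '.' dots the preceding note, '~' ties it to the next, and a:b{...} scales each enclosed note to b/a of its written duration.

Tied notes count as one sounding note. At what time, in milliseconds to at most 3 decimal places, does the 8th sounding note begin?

1. 0.0ms @ 0 + 293.878ms (6/7)
2. 293.878ms @ 6/7 + 293.878ms (6/7)
3. 587.755ms @ 12/7 + 293.878ms (6/7)
4. 881.633ms @ 18/7 + 293.878ms (6/7)
5. 1175.51ms @ 24/7 + 293.878ms (6/7)
6. 1469.388ms @ 30/7 + 587.755ms (12/7)
7. 2057.143ms @ 6 + 771.429ms (9/4)
8. 2828.571ms @ 33/4 + 257.143ms (3/4)
9. 3085.714ms @ 9 + 1028.571ms (3)

note 8 onset = 33/4b = 2828.571ms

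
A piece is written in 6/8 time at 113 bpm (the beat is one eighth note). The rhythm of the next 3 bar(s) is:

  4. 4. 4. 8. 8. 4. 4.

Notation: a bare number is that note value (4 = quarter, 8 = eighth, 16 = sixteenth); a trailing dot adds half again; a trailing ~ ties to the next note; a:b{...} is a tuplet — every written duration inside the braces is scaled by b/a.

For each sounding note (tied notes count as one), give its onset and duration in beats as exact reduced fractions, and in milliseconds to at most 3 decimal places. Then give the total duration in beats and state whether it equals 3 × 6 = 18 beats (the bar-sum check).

1) 0.0ms=0b +1592.92ms=3b
2) 1592.92ms=3b +1592.92ms=3b
3) 3185.841ms=6b +1592.92ms=3b
4) 4778.761ms=9b +796.46ms=3/2b
5) 5575.221ms=21/2b +796.46ms=3/2b
6) 6371.681ms=12b +1592.92ms=3b
7) 7964.602ms=15b +1592.92ms=3b
Σ=18b of 18 (113bpm 6/8) — PASS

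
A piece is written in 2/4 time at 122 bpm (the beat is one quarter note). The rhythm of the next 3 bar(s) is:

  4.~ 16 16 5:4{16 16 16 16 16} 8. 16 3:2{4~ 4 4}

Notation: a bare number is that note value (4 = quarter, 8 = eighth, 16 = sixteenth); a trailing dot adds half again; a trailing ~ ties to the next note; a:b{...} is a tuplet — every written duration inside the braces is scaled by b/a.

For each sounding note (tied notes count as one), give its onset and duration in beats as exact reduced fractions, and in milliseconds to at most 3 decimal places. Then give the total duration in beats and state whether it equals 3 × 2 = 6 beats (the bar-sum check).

1) 0.0ms=0b +860.656ms=7/4b
2) 860.656ms=7/4b +122.951ms=1/4b
3) 983.607ms=2b +98.361ms=1/5b
4) 1081.967ms=11/5b +98.361ms=1/5b
5) 1180.328ms=12/5b +98.361ms=1/5b
6) 1278.689ms=13/5b +98.361ms=1/5b
7) 1377.049ms=14/5b +98.361ms=1/5b
8) 1475.41ms=3b +368.852ms=3/4b
9) 1844.262ms=15/4b +122.951ms=1/4b
10) 1967.213ms=4b +655.738ms=4/3b
11) 2622.951ms=16/3b +327.869ms=2/3b
Σ=6b of 6 (122bpm 2/4) — PASS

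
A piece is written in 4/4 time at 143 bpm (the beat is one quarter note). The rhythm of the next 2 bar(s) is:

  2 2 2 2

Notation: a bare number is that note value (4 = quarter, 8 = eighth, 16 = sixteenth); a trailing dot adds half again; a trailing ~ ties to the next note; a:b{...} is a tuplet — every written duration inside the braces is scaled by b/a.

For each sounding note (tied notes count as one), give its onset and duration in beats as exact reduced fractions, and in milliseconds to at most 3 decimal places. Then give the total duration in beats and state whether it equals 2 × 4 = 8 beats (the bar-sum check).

1) 0.0ms=0b +839.161ms=2b
2) 839.161ms=2b +839.161ms=2b
3) 1678.322ms=4b +839.161ms=2b
4) 2517.483ms=6b +839.161ms=2b
Σ=8b of 8 (143bpm 4/4) — PASS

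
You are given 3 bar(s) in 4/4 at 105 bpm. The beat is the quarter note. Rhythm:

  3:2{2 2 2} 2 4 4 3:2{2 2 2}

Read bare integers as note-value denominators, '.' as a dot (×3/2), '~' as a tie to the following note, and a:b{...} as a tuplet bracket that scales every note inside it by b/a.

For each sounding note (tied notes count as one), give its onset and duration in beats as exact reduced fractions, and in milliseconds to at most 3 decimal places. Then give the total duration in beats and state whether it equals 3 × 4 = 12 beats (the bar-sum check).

1) 0.0ms=0b +761.905ms=4/3b
2) 761.905ms=4/3b +761.905ms=4/3b
3) 1523.81ms=8/3b +761.905ms=4/3b
4) 2285.714ms=4b +1142.857ms=2b
5) 3428.571ms=6b +571.429ms=1b
6) 4000.0ms=7b +571.429ms=1b
7) 4571.429ms=8b +761.905ms=4/3b
8) 5333.333ms=28/3b +761.905ms=4/3b
9) 6095.238ms=32/3b +761.905ms=4/3b
Σ=12b of 12 (105bpm 4/4) — PASS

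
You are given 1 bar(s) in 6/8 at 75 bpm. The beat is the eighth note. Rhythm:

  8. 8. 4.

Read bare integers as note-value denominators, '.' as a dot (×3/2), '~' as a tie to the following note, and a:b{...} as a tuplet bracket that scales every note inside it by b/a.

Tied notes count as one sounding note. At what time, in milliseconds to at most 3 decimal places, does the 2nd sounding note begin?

1. 0.0ms @ 0 + 1200.0ms (3/2)
2. 1200.0ms @ 3/2 + 1200.0ms (3/2)
3. 2400.0ms @ 3 + 2400.0ms (3)

note 2 onset = 3/2b = 1200.0ms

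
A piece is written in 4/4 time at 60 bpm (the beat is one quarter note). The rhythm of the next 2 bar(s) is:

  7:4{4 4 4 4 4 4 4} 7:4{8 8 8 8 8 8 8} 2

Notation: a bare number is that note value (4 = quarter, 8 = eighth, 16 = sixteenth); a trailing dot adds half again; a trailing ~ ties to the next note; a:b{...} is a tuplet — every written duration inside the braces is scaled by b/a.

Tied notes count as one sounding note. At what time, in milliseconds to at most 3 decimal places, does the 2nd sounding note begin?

1. 0.0ms @ 0 + 571.429ms (4/7)
2. 571.429ms @ 4/7 + 571.429ms (4/7)
3. 1142.857ms @ 8/7 + 571.429ms (4/7)
4. 1714.286ms @ 12/7 + 571.429ms (4/7)
5. 2285.714ms @ 16/7 + 571.429ms (4/7)
6. 2857.143ms @ 20/7 + 571.429ms (4/7)
7. 3428.571ms @ 24/7 + 571.429ms (4/7)
8. 4000.0ms @ 4 + 285.714ms (2/7)
9. 4285.714ms @ 30/7 + 285.714ms (2/7)
10. 4571.429ms @ 32/7 + 285.714ms (2/7)
11. 4857.143ms @ 34/7 + 285.714ms (2/7)
12. 5142.857ms @ 36/7 + 285.714ms (2/7)
13. 5428.571ms @ 38/7 + 285.714ms (2/7)
14. 5714.286ms @ 40/7 + 285.714ms (2/7)
15. 6000.0ms @ 6 + 2000.0ms (2)

note 2 onset = 4/7b = 571.429ms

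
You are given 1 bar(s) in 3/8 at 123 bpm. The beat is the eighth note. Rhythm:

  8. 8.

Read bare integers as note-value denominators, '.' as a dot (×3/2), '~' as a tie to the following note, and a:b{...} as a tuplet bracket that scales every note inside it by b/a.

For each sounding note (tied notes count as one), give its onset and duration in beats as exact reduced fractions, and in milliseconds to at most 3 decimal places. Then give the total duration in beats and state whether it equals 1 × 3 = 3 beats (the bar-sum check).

1) 0.0ms=0b +731.707ms=3/2b
2) 731.707ms=3/2b +731.707ms=3/2b
Σ=3b of 3 (123bpm 3/8) — PASS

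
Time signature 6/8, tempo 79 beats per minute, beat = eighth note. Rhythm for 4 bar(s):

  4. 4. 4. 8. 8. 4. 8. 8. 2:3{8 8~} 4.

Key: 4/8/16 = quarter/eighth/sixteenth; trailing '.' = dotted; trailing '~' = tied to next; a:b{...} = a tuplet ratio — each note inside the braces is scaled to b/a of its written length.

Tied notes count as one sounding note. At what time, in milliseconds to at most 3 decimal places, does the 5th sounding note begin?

note 5 onset = 21/2b = 7974.684ms

1. 0.0ms @ 0 + 2278.481ms (3)
2. 2278.481ms @ 3 + 2278.481ms (3)
3. 4556.962ms @ 6 + 2278.481ms (3)
4. 6835.443ms @ 9 + 1139.241ms (3/2)
5. 7974.684ms @ 21/2 + 1139.241ms (3/2)
6. 9113.924ms @ 12 + 2278.481ms (3)
7. 11392.405ms @ 15 + 1139.241ms (3/2)
8. 12531.646ms @ 33/2 + 1139.241ms (3/2)
9. 13670.886ms @ 18 + 1139.241ms (3/2)
10. 14810.127ms @ 39/2 + 3417.722ms (9/2)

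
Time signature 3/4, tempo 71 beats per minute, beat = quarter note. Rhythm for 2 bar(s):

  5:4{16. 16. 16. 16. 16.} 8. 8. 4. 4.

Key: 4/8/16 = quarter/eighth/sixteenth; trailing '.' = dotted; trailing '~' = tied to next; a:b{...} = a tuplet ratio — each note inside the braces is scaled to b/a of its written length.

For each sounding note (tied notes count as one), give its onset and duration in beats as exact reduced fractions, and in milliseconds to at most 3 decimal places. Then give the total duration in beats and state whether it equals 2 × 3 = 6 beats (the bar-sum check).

1) 0.0ms=0b +253.521ms=3/10b
2) 253.521ms=3/10b +253.521ms=3/10b
3) 507.042ms=3/5b +253.521ms=3/10b
4) 760.563ms=9/10b +253.521ms=3/10b
5) 1014.085ms=6/5b +253.521ms=3/10b
6) 1267.606ms=3/2b +633.803ms=3/4b
7) 1901.408ms=9/4b +633.803ms=3/4b
8) 2535.211ms=3b +1267.606ms=3/2b
9) 3802.817ms=9/2b +1267.606ms=3/2b
Σ=6b of 6 (71bpm 3/4) — PASS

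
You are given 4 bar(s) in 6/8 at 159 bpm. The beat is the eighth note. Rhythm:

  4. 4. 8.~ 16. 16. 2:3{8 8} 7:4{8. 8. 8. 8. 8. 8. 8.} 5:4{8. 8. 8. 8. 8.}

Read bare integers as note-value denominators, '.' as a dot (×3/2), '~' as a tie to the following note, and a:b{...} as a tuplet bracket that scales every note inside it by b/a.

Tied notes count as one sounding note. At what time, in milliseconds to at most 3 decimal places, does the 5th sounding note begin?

note 5 onset = 9b = 3396.226ms

1. 0.0ms @ 0 + 1132.075ms (3)
2. 1132.075ms @ 3 + 1132.075ms (3)
3. 2264.151ms @ 6 + 849.057ms (9/4)
4. 3113.208ms @ 33/4 + 283.019ms (3/4)
5. 3396.226ms @ 9 + 566.038ms (3/2)
6. 3962.264ms @ 21/2 + 566.038ms (3/2)
7. 4528.302ms @ 12 + 323.45ms (6/7)
8. 4851.752ms @ 90/7 + 323.45ms (6/7)
9. 5175.202ms @ 96/7 + 323.45ms (6/7)
10. 5498.652ms @ 102/7 + 323.45ms (6/7)
11. 5822.102ms @ 108/7 + 323.45ms (6/7)
12. 6145.553ms @ 114/7 + 323.45ms (6/7)
13. 6469.003ms @ 120/7 + 323.45ms (6/7)
14. 6792.453ms @ 18 + 452.83ms (6/5)
15. 7245.283ms @ 96/5 + 452.83ms (6/5)
16. 7698.113ms @ 102/5 + 452.83ms (6/5)
17. 8150.943ms @ 108/5 + 452.83ms (6/5)
18. 8603.774ms @ 114/5 + 452.83ms (6/5)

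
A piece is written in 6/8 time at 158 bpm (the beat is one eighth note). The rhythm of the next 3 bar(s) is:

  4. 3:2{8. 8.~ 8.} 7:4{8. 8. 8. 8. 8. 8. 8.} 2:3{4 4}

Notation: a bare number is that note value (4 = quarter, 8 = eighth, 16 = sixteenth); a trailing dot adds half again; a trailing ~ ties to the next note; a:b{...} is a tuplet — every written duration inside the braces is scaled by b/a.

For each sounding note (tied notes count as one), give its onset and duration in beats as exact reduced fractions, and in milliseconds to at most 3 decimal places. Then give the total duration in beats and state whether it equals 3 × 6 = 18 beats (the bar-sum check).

1) 0.0ms=0b +1139.241ms=3b
2) 1139.241ms=3b +379.747ms=1b
3) 1518.987ms=4b +759.494ms=2b
4) 2278.481ms=6b +325.497ms=6/7b
5) 2603.978ms=48/7b +325.497ms=6/7b
6) 2929.476ms=54/7b +325.497ms=6/7b
7) 3254.973ms=60/7b +325.497ms=6/7b
8) 3580.47ms=66/7b +325.497ms=6/7b
9) 3905.967ms=72/7b +325.497ms=6/7b
10) 4231.465ms=78/7b +325.497ms=6/7b
11) 4556.962ms=12b +1139.241ms=3b
12) 5696.203ms=15b +1139.241ms=3b
Σ=18b of 18 (158bpm 6/8) — PASS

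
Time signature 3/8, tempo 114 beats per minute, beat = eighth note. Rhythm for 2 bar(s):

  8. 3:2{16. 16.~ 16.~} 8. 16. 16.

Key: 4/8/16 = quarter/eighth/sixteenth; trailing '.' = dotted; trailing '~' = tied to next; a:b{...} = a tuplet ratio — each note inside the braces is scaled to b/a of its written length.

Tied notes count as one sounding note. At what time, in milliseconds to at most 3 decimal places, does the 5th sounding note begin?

1. 0.0ms @ 0 + 789.474ms (3/2)
2. 789.474ms @ 3/2 + 263.158ms (1/2)
3. 1052.632ms @ 2 + 1315.789ms (5/2)
4. 2368.421ms @ 9/2 + 394.737ms (3/4)
5. 2763.158ms @ 21/4 + 394.737ms (3/4)

note 5 onset = 21/4b = 2763.158ms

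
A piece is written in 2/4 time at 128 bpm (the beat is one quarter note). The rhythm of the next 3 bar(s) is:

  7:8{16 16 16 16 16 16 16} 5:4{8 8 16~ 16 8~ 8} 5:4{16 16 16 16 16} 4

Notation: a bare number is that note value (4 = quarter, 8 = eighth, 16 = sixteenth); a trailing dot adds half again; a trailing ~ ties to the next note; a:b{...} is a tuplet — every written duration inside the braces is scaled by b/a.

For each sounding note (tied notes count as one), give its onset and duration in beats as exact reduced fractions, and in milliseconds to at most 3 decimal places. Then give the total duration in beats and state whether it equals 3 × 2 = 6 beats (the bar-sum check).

1) 0.0ms=0b +133.929ms=2/7b
2) 133.929ms=2/7b +133.929ms=2/7b
3) 267.857ms=4/7b +133.929ms=2/7b
4) 401.786ms=6/7b +133.929ms=2/7b
5) 535.714ms=8/7b +133.929ms=2/7b
6) 669.643ms=10/7b +133.929ms=2/7b
7) 803.571ms=12/7b +133.929ms=2/7b
8) 937.5ms=2b +187.5ms=2/5b
9) 1125.0ms=12/5b +187.5ms=2/5b
10) 1312.5ms=14/5b +187.5ms=2/5b
11) 1500.0ms=16/5b +375.0ms=4/5b
12) 1875.0ms=4b +93.75ms=1/5b
13) 1968.75ms=21/5b +93.75ms=1/5b
14) 2062.5ms=22/5b +93.75ms=1/5b
15) 2156.25ms=23/5b +93.75ms=1/5b
16) 2250.0ms=24/5b +93.75ms=1/5b
17) 2343.75ms=5b +468.75ms=1b
Σ=6b of 6 (128bpm 2/4) — PASS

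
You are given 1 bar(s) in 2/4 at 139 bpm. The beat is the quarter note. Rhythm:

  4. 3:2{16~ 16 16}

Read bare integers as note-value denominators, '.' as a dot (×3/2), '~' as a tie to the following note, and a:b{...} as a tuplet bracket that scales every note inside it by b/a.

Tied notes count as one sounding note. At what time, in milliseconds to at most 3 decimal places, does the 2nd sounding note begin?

note 2 onset = 3/2b = 647.482ms

1. 0.0ms @ 0 + 647.482ms (3/2)
2. 647.482ms @ 3/2 + 143.885ms (1/3)
3. 791.367ms @ 11/6 + 71.942ms (1/6)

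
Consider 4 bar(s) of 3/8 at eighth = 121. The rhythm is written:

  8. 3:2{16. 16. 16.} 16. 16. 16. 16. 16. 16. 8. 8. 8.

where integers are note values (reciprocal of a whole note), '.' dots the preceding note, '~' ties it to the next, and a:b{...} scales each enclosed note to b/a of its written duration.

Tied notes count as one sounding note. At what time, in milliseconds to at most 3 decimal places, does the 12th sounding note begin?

note 12 onset = 9b = 4462.81ms

1. 0.0ms @ 0 + 743.802ms (3/2)
2. 743.802ms @ 3/2 + 247.934ms (1/2)
3. 991.736ms @ 2 + 247.934ms (1/2)
4. 1239.669ms @ 5/2 + 247.934ms (1/2)
5. 1487.603ms @ 3 + 371.901ms (3/4)
6. 1859.504ms @ 15/4 + 371.901ms (3/4)
7. 2231.405ms @ 9/2 + 371.901ms (3/4)
8. 2603.306ms @ 21/4 + 371.901ms (3/4)
9. 2975.207ms @ 6 + 371.901ms (3/4)
10. 3347.107ms @ 27/4 + 371.901ms (3/4)
11. 3719.008ms @ 15/2 + 743.802ms (3/2)
12. 4462.81ms @ 9 + 743.802ms (3/2)
13. 5206.612ms @ 21/2 + 743.802ms (3/2)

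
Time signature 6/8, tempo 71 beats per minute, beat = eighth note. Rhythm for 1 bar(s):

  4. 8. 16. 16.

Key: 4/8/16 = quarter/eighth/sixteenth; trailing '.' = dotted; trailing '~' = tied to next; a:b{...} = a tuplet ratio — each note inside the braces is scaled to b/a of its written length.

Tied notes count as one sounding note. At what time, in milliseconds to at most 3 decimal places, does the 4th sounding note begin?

note 4 onset = 21/4b = 4436.62ms

1. 0.0ms @ 0 + 2535.211ms (3)
2. 2535.211ms @ 3 + 1267.606ms (3/2)
3. 3802.817ms @ 9/2 + 633.803ms (3/4)
4. 4436.62ms @ 21/4 + 633.803ms (3/4)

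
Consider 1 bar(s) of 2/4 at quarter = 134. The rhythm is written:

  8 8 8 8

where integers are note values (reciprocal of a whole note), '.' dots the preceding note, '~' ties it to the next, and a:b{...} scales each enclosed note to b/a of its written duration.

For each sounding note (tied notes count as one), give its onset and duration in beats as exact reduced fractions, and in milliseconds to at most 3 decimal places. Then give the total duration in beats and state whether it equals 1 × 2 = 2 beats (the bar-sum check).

1) 0.0ms=0b +223.881ms=1/2b
2) 223.881ms=1/2b +223.881ms=1/2b
3) 447.761ms=1b +223.881ms=1/2b
4) 671.642ms=3/2b +223.881ms=1/2b
Σ=2b of 2 (134bpm 2/4) — PASS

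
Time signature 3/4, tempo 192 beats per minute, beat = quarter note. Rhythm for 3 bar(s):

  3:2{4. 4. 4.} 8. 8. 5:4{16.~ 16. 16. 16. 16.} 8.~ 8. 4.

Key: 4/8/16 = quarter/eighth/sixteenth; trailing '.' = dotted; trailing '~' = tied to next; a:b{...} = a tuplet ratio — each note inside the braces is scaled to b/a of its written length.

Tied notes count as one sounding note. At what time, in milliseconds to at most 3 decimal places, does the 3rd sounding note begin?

1. 0.0ms @ 0 + 312.5ms (1)
2. 312.5ms @ 1 + 312.5ms (1)
3. 625.0ms @ 2 + 312.5ms (1)
4. 937.5ms @ 3 + 234.375ms (3/4)
5. 1171.875ms @ 15/4 + 234.375ms (3/4)
6. 1406.25ms @ 9/2 + 187.5ms (3/5)
7. 1593.75ms @ 51/10 + 93.75ms (3/10)
8. 1687.5ms @ 27/5 + 93.75ms (3/10)
9. 1781.25ms @ 57/10 + 93.75ms (3/10)
10. 1875.0ms @ 6 + 468.75ms (3/2)
11. 2343.75ms @ 15/2 + 468.75ms (3/2)

note 3 onset = 2b = 625.0ms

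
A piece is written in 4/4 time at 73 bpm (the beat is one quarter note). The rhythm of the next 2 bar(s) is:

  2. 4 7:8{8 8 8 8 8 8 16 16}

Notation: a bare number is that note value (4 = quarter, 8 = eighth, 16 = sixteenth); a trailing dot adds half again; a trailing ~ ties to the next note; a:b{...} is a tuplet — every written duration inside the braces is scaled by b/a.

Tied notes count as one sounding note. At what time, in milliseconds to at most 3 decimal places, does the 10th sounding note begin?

1. 0.0ms @ 0 + 2465.753ms (3)
2. 2465.753ms @ 3 + 821.918ms (1)
3. 3287.671ms @ 4 + 469.667ms (4/7)
4. 3757.339ms @ 32/7 + 469.667ms (4/7)
5. 4227.006ms @ 36/7 + 469.667ms (4/7)
6. 4696.673ms @ 40/7 + 469.667ms (4/7)
7. 5166.341ms @ 44/7 + 469.667ms (4/7)
8. 5636.008ms @ 48/7 + 469.667ms (4/7)
9. 6105.675ms @ 52/7 + 234.834ms (2/7)
10. 6340.509ms @ 54/7 + 234.834ms (2/7)

note 10 onset = 54/7b = 6340.509ms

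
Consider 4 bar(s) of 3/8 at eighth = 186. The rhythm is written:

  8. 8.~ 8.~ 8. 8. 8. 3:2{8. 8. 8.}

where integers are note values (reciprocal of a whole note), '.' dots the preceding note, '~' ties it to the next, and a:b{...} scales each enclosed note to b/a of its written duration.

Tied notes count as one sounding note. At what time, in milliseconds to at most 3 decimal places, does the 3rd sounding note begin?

note 3 onset = 6b = 1935.484ms

1. 0.0ms @ 0 + 483.871ms (3/2)
2. 483.871ms @ 3/2 + 1451.613ms (9/2)
3. 1935.484ms @ 6 + 483.871ms (3/2)
4. 2419.355ms @ 15/2 + 483.871ms (3/2)
5. 2903.226ms @ 9 + 322.581ms (1)
6. 3225.806ms @ 10 + 322.581ms (1)
7. 3548.387ms @ 11 + 322.581ms (1)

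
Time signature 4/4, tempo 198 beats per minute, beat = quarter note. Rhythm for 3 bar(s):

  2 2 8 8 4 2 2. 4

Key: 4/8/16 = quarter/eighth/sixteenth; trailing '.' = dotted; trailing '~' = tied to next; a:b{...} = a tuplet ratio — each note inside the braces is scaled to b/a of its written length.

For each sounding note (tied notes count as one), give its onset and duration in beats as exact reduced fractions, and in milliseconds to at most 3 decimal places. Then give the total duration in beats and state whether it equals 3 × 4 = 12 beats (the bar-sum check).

1) 0.0ms=0b +606.061ms=2b
2) 606.061ms=2b +606.061ms=2b
3) 1212.121ms=4b +151.515ms=1/2b
4) 1363.636ms=9/2b +151.515ms=1/2b
5) 1515.152ms=5b +303.03ms=1b
6) 1818.182ms=6b +606.061ms=2b
7) 2424.242ms=8b +909.091ms=3b
8) 3333.333ms=11b +303.03ms=1b
Σ=12b of 12 (198bpm 4/4) — PASS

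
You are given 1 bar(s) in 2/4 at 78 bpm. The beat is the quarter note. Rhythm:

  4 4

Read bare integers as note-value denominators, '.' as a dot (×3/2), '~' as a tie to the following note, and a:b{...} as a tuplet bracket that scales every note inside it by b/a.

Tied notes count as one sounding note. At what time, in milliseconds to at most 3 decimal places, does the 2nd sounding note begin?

1. 0.0ms @ 0 + 769.231ms (1)
2. 769.231ms @ 1 + 769.231ms (1)

note 2 onset = 1b = 769.231ms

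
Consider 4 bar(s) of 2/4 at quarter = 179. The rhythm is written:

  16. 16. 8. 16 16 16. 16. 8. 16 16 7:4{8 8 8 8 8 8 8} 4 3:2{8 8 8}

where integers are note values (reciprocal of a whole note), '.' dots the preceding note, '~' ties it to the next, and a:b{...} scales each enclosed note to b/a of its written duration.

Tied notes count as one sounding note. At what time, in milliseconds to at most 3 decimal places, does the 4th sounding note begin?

note 4 onset = 3/2b = 502.793ms

1. 0.0ms @ 0 + 125.698ms (3/8)
2. 125.698ms @ 3/8 + 125.698ms (3/8)
3. 251.397ms @ 3/4 + 251.397ms (3/4)
4. 502.793ms @ 3/2 + 83.799ms (1/4)
5. 586.592ms @ 7/4 + 83.799ms (1/4)
6. 670.391ms @ 2 + 125.698ms (3/8)
7. 796.089ms @ 19/8 + 125.698ms (3/8)
8. 921.788ms @ 11/4 + 251.397ms (3/4)
9. 1173.184ms @ 7/2 + 83.799ms (1/4)
10. 1256.983ms @ 15/4 + 83.799ms (1/4)
11. 1340.782ms @ 4 + 95.77ms (2/7)
12. 1436.552ms @ 30/7 + 95.77ms (2/7)
13. 1532.322ms @ 32/7 + 95.77ms (2/7)
14. 1628.093ms @ 34/7 + 95.77ms (2/7)
15. 1723.863ms @ 36/7 + 95.77ms (2/7)
16. 1819.633ms @ 38/7 + 95.77ms (2/7)
17. 1915.403ms @ 40/7 + 95.77ms (2/7)
18. 2011.173ms @ 6 + 335.196ms (1)
19. 2346.369ms @ 7 + 111.732ms (1/3)
20. 2458.101ms @ 22/3 + 111.732ms (1/3)
21. 2569.832ms @ 23/3 + 111.732ms (1/3)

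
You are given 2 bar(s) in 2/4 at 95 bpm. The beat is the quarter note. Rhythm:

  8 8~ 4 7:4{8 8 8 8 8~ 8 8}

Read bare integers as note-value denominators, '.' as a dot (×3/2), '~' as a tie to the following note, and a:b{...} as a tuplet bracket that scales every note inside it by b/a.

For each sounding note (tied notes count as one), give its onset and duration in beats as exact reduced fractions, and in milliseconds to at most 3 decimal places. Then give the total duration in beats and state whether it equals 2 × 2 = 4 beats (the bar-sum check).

1) 0.0ms=0b +315.789ms=1/2b
2) 315.789ms=1/2b +947.368ms=3/2b
3) 1263.158ms=2b +180.451ms=2/7b
4) 1443.609ms=16/7b +180.451ms=2/7b
5) 1624.06ms=18/7b +180.451ms=2/7b
6) 1804.511ms=20/7b +180.451ms=2/7b
7) 1984.962ms=22/7b +360.902ms=4/7b
8) 2345.865ms=26/7b +180.451ms=2/7b
Σ=4b of 4 (95bpm 2/4) — PASS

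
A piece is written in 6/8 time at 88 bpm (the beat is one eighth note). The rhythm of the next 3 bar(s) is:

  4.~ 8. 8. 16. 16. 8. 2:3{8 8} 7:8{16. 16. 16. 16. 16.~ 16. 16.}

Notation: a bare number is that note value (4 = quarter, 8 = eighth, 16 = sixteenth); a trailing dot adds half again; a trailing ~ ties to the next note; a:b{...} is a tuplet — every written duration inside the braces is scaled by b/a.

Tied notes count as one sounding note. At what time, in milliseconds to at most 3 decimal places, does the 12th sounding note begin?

1. 0.0ms @ 0 + 3068.182ms (9/2)
2. 3068.182ms @ 9/2 + 1022.727ms (3/2)
3. 4090.909ms @ 6 + 511.364ms (3/4)
4. 4602.273ms @ 27/4 + 511.364ms (3/4)
5. 5113.636ms @ 15/2 + 1022.727ms (3/2)
6. 6136.364ms @ 9 + 1022.727ms (3/2)
7. 7159.091ms @ 21/2 + 1022.727ms (3/2)
8. 8181.818ms @ 12 + 584.416ms (6/7)
9. 8766.234ms @ 90/7 + 584.416ms (6/7)
10. 9350.649ms @ 96/7 + 584.416ms (6/7)
11. 9935.065ms @ 102/7 + 584.416ms (6/7)
12. 10519.481ms @ 108/7 + 1168.831ms (12/7)
13. 11688.312ms @ 120/7 + 584.416ms (6/7)

note 12 onset = 108/7b = 10519.481ms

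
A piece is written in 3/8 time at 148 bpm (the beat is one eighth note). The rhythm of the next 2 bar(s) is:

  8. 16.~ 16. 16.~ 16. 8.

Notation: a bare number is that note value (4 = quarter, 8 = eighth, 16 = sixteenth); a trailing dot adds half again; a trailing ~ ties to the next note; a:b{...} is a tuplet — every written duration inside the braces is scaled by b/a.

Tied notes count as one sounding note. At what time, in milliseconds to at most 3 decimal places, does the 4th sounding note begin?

1. 0.0ms @ 0 + 608.108ms (3/2)
2. 608.108ms @ 3/2 + 608.108ms (3/2)
3. 1216.216ms @ 3 + 608.108ms (3/2)
4. 1824.324ms @ 9/2 + 608.108ms (3/2)

note 4 onset = 9/2b = 1824.324ms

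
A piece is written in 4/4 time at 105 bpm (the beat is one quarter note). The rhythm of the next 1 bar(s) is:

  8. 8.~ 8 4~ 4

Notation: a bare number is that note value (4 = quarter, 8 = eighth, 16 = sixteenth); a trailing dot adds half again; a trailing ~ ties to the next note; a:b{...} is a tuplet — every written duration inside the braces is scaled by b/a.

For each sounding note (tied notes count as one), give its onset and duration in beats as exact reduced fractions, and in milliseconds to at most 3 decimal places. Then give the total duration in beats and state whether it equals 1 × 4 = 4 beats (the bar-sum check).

1) 0.0ms=0b +428.571ms=3/4b
2) 428.571ms=3/4b +714.286ms=5/4b
3) 1142.857ms=2b +1142.857ms=2b
Σ=4b of 4 (105bpm 4/4) — PASS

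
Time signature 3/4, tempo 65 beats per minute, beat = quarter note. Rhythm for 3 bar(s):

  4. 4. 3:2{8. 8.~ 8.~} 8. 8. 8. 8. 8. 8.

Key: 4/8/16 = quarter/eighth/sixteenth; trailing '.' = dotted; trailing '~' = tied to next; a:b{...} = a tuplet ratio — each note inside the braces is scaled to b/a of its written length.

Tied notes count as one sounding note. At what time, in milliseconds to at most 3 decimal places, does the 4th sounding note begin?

1. 0.0ms @ 0 + 1384.615ms (3/2)
2. 1384.615ms @ 3/2 + 1384.615ms (3/2)
3. 2769.231ms @ 3 + 461.538ms (1/2)
4. 3230.769ms @ 7/2 + 1615.385ms (7/4)
5. 4846.154ms @ 21/4 + 692.308ms (3/4)
6. 5538.462ms @ 6 + 692.308ms (3/4)
7. 6230.769ms @ 27/4 + 692.308ms (3/4)
8. 6923.077ms @ 15/2 + 692.308ms (3/4)
9. 7615.385ms @ 33/4 + 692.308ms (3/4)

note 4 onset = 7/2b = 3230.769ms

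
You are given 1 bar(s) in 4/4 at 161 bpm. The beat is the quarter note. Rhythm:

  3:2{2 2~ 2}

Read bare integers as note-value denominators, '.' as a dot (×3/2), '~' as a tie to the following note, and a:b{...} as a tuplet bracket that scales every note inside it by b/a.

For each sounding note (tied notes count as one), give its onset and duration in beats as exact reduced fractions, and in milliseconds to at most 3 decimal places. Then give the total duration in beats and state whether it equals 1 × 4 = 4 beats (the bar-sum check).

1) 0.0ms=0b +496.894ms=4/3b
2) 496.894ms=4/3b +993.789ms=8/3b
Σ=4b of 4 (161bpm 4/4) — PASS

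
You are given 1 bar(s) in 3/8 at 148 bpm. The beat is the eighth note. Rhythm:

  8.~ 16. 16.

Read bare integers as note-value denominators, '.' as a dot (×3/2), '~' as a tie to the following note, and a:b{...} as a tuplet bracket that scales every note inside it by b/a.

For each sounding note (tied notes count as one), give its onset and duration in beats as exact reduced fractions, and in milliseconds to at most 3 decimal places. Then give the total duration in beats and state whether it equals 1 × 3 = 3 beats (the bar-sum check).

1) 0.0ms=0b +912.162ms=9/4b
2) 912.162ms=9/4b +304.054ms=3/4b
Σ=3b of 3 (148bpm 3/8) — PASS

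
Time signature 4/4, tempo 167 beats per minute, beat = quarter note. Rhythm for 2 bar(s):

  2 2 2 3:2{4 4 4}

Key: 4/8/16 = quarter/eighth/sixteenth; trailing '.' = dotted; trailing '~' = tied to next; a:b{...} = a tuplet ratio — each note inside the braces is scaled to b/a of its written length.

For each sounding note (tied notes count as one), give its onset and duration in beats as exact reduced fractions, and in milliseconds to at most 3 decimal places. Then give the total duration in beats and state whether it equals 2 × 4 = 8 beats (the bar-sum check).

1) 0.0ms=0b +718.563ms=2b
2) 718.563ms=2b +718.563ms=2b
3) 1437.126ms=4b +718.563ms=2b
4) 2155.689ms=6b +239.521ms=2/3b
5) 2395.21ms=20/3b +239.521ms=2/3b
6) 2634.731ms=22/3b +239.521ms=2/3b
Σ=8b of 8 (167bpm 4/4) — PASS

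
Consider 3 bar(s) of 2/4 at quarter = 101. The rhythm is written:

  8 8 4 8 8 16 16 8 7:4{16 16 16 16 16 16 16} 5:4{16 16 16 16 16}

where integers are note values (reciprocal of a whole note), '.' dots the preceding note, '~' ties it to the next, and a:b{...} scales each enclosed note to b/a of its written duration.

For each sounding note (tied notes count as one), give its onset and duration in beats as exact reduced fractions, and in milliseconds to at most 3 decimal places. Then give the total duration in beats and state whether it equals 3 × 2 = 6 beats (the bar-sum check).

1) 0.0ms=0b +297.03ms=1/2b
2) 297.03ms=1/2b +297.03ms=1/2b
3) 594.059ms=1b +594.059ms=1b
4) 1188.119ms=2b +297.03ms=1/2b
5) 1485.149ms=5/2b +297.03ms=1/2b
6) 1782.178ms=3b +148.515ms=1/4b
7) 1930.693ms=13/4b +148.515ms=1/4b
8) 2079.208ms=7/2b +297.03ms=1/2b
9) 2376.238ms=4b +84.866ms=1/7b
10) 2461.103ms=29/7b +84.866ms=1/7b
11) 2545.969ms=30/7b +84.866ms=1/7b
12) 2630.835ms=31/7b +84.866ms=1/7b
13) 2715.7ms=32/7b +84.866ms=1/7b
14) 2800.566ms=33/7b +84.866ms=1/7b
15) 2885.431ms=34/7b +84.866ms=1/7b
16) 2970.297ms=5b +118.812ms=1/5b
17) 3089.109ms=26/5b +118.812ms=1/5b
18) 3207.921ms=27/5b +118.812ms=1/5b
19) 3326.733ms=28/5b +118.812ms=1/5b
20) 3445.545ms=29/5b +118.812ms=1/5b
Σ=6b of 6 (101bpm 2/4) — PASS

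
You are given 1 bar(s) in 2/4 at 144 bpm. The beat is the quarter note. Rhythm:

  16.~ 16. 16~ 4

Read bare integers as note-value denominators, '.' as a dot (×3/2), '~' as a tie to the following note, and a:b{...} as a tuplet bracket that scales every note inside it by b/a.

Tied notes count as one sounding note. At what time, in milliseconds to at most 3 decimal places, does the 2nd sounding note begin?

1. 0.0ms @ 0 + 312.5ms (3/4)
2. 312.5ms @ 3/4 + 520.833ms (5/4)

note 2 onset = 3/4b = 312.5ms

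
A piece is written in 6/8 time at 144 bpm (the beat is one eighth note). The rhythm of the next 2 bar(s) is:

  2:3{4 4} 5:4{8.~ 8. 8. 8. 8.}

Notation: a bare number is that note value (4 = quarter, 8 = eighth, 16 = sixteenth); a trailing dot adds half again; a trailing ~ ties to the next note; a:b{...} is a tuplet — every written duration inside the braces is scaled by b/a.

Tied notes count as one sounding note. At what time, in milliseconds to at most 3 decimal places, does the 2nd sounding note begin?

note 2 onset = 3b = 1250.0ms

1. 0.0ms @ 0 + 1250.0ms (3)
2. 1250.0ms @ 3 + 1250.0ms (3)
3. 2500.0ms @ 6 + 1000.0ms (12/5)
4. 3500.0ms @ 42/5 + 500.0ms (6/5)
5. 4000.0ms @ 48/5 + 500.0ms (6/5)
6. 4500.0ms @ 54/5 + 500.0ms (6/5)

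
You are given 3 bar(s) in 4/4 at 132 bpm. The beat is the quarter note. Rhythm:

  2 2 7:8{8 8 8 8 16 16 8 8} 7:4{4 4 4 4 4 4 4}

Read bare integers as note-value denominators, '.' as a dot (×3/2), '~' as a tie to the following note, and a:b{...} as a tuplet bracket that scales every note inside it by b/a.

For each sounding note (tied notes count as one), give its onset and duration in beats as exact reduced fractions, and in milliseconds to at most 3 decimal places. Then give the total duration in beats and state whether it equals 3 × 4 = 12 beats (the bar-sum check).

1) 0.0ms=0b +909.091ms=2b
2) 909.091ms=2b +909.091ms=2b
3) 1818.182ms=4b +259.74ms=4/7b
4) 2077.922ms=32/7b +259.74ms=4/7b
5) 2337.662ms=36/7b +259.74ms=4/7b
6) 2597.403ms=40/7b +259.74ms=4/7b
7) 2857.143ms=44/7b +129.87ms=2/7b
8) 2987.013ms=46/7b +129.87ms=2/7b
9) 3116.883ms=48/7b +259.74ms=4/7b
10) 3376.623ms=52/7b +259.74ms=4/7b
11) 3636.364ms=8b +259.74ms=4/7b
12) 3896.104ms=60/7b +259.74ms=4/7b
13) 4155.844ms=64/7b +259.74ms=4/7b
14) 4415.584ms=68/7b +259.74ms=4/7b
15) 4675.325ms=72/7b +259.74ms=4/7b
16) 4935.065ms=76/7b +259.74ms=4/7b
17) 5194.805ms=80/7b +259.74ms=4/7b
Σ=12b of 12 (132bpm 4/4) — PASS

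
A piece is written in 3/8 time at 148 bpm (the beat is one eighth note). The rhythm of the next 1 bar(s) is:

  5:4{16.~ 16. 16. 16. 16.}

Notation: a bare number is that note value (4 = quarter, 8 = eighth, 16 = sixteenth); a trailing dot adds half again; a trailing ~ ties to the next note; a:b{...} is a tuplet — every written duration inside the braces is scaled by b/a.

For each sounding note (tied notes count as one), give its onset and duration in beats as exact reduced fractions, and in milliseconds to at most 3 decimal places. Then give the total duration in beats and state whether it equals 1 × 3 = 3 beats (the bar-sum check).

1) 0.0ms=0b +486.486ms=6/5b
2) 486.486ms=6/5b +243.243ms=3/5b
3) 729.73ms=9/5b +243.243ms=3/5b
4) 972.973ms=12/5b +243.243ms=3/5b
Σ=3b of 3 (148bpm 3/8) — PASS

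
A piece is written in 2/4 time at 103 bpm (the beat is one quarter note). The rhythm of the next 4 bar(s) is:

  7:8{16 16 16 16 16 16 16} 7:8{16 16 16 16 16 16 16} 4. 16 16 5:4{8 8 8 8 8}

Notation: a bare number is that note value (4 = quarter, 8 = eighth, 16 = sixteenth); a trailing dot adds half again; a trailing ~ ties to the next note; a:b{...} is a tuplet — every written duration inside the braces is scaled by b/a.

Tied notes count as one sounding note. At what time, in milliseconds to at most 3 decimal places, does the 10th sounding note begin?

note 10 onset = 18/7b = 1497.92ms

1. 0.0ms @ 0 + 166.436ms (2/7)
2. 166.436ms @ 2/7 + 166.436ms (2/7)
3. 332.871ms @ 4/7 + 166.436ms (2/7)
4. 499.307ms @ 6/7 + 166.436ms (2/7)
5. 665.742ms @ 8/7 + 166.436ms (2/7)
6. 832.178ms @ 10/7 + 166.436ms (2/7)
7. 998.613ms @ 12/7 + 166.436ms (2/7)
8. 1165.049ms @ 2 + 166.436ms (2/7)
9. 1331.484ms @ 16/7 + 166.436ms (2/7)
10. 1497.92ms @ 18/7 + 166.436ms (2/7)
11. 1664.355ms @ 20/7 + 166.436ms (2/7)
12. 1830.791ms @ 22/7 + 166.436ms (2/7)
13. 1997.226ms @ 24/7 + 166.436ms (2/7)
14. 2163.662ms @ 26/7 + 166.436ms (2/7)
15. 2330.097ms @ 4 + 873.786ms (3/2)
16. 3203.883ms @ 11/2 + 145.631ms (1/4)
17. 3349.515ms @ 23/4 + 145.631ms (1/4)
18. 3495.146ms @ 6 + 233.01ms (2/5)
19. 3728.155ms @ 32/5 + 233.01ms (2/5)
20. 3961.165ms @ 34/5 + 233.01ms (2/5)
21. 4194.175ms @ 36/5 + 233.01ms (2/5)
22. 4427.184ms @ 38/5 + 233.01ms (2/5)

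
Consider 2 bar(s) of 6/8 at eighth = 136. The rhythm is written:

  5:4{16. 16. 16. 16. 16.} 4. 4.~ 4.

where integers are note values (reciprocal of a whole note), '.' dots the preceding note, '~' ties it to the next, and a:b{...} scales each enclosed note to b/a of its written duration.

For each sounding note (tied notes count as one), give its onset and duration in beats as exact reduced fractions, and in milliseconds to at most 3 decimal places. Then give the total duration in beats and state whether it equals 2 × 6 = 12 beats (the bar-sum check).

1) 0.0ms=0b +264.706ms=3/5b
2) 264.706ms=3/5b +264.706ms=3/5b
3) 529.412ms=6/5b +264.706ms=3/5b
4) 794.118ms=9/5b +264.706ms=3/5b
5) 1058.824ms=12/5b +264.706ms=3/5b
6) 1323.529ms=3b +1323.529ms=3b
7) 2647.059ms=6b +2647.059ms=6b
Σ=12b of 12 (136bpm 6/8) — PASS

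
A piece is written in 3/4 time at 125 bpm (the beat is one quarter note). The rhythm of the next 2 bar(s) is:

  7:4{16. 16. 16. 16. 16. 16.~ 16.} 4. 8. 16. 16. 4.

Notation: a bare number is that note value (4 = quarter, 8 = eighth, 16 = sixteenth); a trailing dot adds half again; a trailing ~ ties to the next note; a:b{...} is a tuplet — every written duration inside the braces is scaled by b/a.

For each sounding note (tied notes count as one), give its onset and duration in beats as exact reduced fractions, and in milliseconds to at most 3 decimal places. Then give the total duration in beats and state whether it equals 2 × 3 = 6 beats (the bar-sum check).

1) 0.0ms=0b +102.857ms=3/14b
2) 102.857ms=3/14b +102.857ms=3/14b
3) 205.714ms=3/7b +102.857ms=3/14b
4) 308.571ms=9/14b +102.857ms=3/14b
5) 411.429ms=6/7b +102.857ms=3/14b
6) 514.286ms=15/14b +205.714ms=3/7b
7) 720.0ms=3/2b +720.0ms=3/2b
8) 1440.0ms=3b +360.0ms=3/4b
9) 1800.0ms=15/4b +180.0ms=3/8b
10) 1980.0ms=33/8b +180.0ms=3/8b
11) 2160.0ms=9/2b +720.0ms=3/2b
Σ=6b of 6 (125bpm 3/4) — PASS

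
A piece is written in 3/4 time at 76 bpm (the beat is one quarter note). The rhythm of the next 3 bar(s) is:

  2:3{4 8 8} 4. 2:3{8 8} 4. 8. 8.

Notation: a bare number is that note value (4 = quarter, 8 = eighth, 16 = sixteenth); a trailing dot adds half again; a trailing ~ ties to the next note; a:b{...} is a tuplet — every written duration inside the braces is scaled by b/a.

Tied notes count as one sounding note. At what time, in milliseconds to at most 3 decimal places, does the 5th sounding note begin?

1. 0.0ms @ 0 + 1184.211ms (3/2)
2. 1184.211ms @ 3/2 + 592.105ms (3/4)
3. 1776.316ms @ 9/4 + 592.105ms (3/4)
4. 2368.421ms @ 3 + 1184.211ms (3/2)
5. 3552.632ms @ 9/2 + 592.105ms (3/4)
6. 4144.737ms @ 21/4 + 592.105ms (3/4)
7. 4736.842ms @ 6 + 1184.211ms (3/2)
8. 5921.053ms @ 15/2 + 592.105ms (3/4)
9. 6513.158ms @ 33/4 + 592.105ms (3/4)

note 5 onset = 9/2b = 3552.632ms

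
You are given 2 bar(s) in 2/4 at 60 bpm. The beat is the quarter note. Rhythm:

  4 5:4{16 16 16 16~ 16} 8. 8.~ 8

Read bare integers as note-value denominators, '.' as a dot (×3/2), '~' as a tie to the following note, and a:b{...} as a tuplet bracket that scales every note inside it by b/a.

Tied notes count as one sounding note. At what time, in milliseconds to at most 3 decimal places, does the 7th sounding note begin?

1. 0.0ms @ 0 + 1000.0ms (1)
2. 1000.0ms @ 1 + 200.0ms (1/5)
3. 1200.0ms @ 6/5 + 200.0ms (1/5)
4. 1400.0ms @ 7/5 + 200.0ms (1/5)
5. 1600.0ms @ 8/5 + 400.0ms (2/5)
6. 2000.0ms @ 2 + 750.0ms (3/4)
7. 2750.0ms @ 11/4 + 1250.0ms (5/4)

note 7 onset = 11/4b = 2750.0ms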